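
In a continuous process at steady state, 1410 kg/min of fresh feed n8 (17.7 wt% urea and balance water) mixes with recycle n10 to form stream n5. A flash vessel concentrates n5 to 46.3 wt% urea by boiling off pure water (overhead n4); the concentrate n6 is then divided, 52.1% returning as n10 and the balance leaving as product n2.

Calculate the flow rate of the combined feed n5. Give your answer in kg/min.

1996 kg/min

Overall urea balance (none leaves overhead): urea in fresh feed = urea in product, i.e. 1410×0.177 = (1−0.521)·n6·0.463.
n6 = 249.57/(0.463×0.479) = 1125.3 kg/min.
Recycle n10 = 0.521×1125.3 = 586.29 kg/min.
Combined feed n5 = 1410 + 586.29 = 1996.3 kg/min.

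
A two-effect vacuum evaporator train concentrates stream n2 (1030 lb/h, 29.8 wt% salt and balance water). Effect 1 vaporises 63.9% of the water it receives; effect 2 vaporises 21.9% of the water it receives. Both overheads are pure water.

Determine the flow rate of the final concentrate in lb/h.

510.8 lb/h

water in feed = 1030×0.702 = 723.06 lb/h.
After stage 1: water left = (1−0.639)×723.06 = 261.02; stream total = 567.96 lb/h.
After stage 2: water left = (1−0.219)×261.02 = 203.86; final concentrate = 510.8 lb/h.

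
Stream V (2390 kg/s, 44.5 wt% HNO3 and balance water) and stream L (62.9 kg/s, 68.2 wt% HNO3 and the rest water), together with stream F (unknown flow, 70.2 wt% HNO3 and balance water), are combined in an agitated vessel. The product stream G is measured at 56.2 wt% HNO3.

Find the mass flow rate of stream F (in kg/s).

1943 kg/s

Let F be the unknown flow. Total out = 2452.9 + F.
HNO3 balance: 1106.4 + 0.702·F = 0.562·(2452.9 + F)
(0.702 − 0.562)·F = 0.562×2452.9 − 1106.4 = 272.08
F = 272.08 / 0.140 = 1943.4 kg/s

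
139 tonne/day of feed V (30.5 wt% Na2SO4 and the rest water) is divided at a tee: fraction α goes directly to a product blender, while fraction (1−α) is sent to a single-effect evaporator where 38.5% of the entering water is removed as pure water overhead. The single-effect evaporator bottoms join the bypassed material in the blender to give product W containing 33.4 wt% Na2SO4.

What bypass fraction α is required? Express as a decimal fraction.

All 139×0.305 = 42.395 tonne/day of Na2SO4 reaches W, so W = 42.395/0.334 = 126.93 tonne/day and vapour = 12.069 tonne/day.
The evaporator receives (1−α)·139 of feed at 0.695 water and removes 0.385 of that water:
0.385×0.695×(1−α)×139 = 12.069
(1−α) = 12.069/37.193 = 0.3245;  α = 0.6755.

0.676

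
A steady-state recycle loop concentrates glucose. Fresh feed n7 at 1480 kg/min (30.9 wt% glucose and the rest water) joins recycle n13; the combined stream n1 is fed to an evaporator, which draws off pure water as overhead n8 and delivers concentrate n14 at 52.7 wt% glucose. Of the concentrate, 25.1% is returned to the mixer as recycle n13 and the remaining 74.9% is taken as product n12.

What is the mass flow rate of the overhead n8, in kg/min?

Overall glucose balance (none leaves overhead): glucose in fresh feed = glucose in product, i.e. 1480×0.309 = (1−0.251)·n14·0.527.
n14 = 457.32/(0.527×0.749) = 1158.6 kg/min.
Recycle n13 = 0.251×1158.6 = 290.8 kg/min.
Combined feed n1 = 1480 + 290.8 = 1770.8 kg/min.
Overhead n8 = n1 − n14 = 1770.8 − 1158.6 = 612.22 kg/min.

612.2 kg/min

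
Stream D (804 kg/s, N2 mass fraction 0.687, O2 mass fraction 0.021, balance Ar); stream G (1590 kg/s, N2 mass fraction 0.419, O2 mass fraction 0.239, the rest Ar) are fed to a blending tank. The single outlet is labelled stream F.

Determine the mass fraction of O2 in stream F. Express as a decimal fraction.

Total flow out = 804 + 1590 = 2394 kg/s.
O2 in = 804×0.021 + 1590×0.239 = 396.89 kg/s.
O2 mass fraction in F = 396.89/2394 = 0.166.

0.166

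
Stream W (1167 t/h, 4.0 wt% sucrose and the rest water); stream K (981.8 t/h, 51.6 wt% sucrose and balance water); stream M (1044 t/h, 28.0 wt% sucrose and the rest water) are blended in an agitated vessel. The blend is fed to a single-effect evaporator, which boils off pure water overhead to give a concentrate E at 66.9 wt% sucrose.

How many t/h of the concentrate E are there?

sucrose entering = 1167×0.040 + 981.8×0.516 + 1044×0.280 = 845.61 t/h.
All sucrose reports to E, so E = 845.61/0.669 = 1264 t/h.

1264 t/h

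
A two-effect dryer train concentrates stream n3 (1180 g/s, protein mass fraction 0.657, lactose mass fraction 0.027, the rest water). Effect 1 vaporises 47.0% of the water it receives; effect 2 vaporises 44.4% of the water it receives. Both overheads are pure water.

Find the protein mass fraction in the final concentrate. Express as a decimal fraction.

0.845

water in feed = 1180×0.316 = 372.88 g/s.
After stage 1: water left = (1−0.470)×372.88 = 197.63; stream total = 1004.7 g/s.
After stage 2: water left = (1−0.444)×197.63 = 109.88; final concentrate = 917 g/s.
protein fraction = 775.26/917 = 0.845.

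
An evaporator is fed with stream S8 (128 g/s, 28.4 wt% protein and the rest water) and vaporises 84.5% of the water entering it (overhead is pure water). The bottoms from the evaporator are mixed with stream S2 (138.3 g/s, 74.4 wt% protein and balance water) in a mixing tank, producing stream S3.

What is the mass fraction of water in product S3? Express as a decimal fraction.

0.2627

Vapour removed = 0.845×0.716×128 = 77.443 g/s; concentrate = 50.557 g/s.
water reaching the mixer = 14.205 (from concentrate) + 138.3×0.256 = 49.61 g/s.
Product flow = 50.557 + 138.3 = 188.86 g/s; water fraction = 0.2627.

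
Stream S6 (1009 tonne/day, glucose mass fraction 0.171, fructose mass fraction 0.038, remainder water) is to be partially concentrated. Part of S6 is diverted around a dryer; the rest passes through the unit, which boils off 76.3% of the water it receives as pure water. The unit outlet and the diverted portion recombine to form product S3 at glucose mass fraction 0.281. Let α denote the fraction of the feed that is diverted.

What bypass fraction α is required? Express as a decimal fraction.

0.351

All 1009×0.171 = 172.54 tonne/day of glucose reaches S3, so S3 = 172.54/0.281 = 614.02 tonne/day and vapour = 394.98 tonne/day.
The evaporator receives (1−α)·1009 of feed at 0.791 water and removes 0.763 of that water:
0.763×0.791×(1−α)×1009 = 394.98
(1−α) = 394.98/608.96 = 0.6486;  α = 0.3514.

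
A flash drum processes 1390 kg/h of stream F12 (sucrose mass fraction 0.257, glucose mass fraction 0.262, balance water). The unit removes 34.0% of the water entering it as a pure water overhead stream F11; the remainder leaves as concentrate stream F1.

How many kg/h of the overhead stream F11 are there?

water entering = 1390×0.481 = 668.59 kg/h; overhead removed = 0.340×668.59 = 227.32 kg/h.

227.3 kg/h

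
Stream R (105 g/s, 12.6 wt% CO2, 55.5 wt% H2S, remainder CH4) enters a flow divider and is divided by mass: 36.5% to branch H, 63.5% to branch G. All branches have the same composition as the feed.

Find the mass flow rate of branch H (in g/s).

Branch H flow = 0.365×105 = 38.325 g/s.

38.32 g/s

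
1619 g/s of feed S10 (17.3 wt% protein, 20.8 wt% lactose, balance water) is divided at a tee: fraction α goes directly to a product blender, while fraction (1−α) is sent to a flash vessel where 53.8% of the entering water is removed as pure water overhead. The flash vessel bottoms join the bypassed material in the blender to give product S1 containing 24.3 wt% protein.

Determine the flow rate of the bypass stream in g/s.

All 1619×0.173 = 280.09 g/s of protein reaches S1, so S1 = 280.09/0.243 = 1152.6 g/s and vapour = 466.38 g/s.
The evaporator receives (1−α)·1619 of feed at 0.619 water and removes 0.538 of that water:
0.538×0.619×(1−α)×1619 = 466.38
(1−α) = 466.38/539.16 = 0.8650;  α = 0.1350.
Bypass flow = 0.1350×1619 = 218.56 g/s.

218.6 g/s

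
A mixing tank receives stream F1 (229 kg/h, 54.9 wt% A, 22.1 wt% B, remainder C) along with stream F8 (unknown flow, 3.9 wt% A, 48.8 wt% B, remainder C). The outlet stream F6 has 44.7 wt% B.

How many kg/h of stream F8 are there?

1262 kg/h

Let F8 be the unknown flow. Total out = 229 + F8.
B balance: 50.609 + 0.488·F8 = 0.447·(229 + F8)
(0.488 − 0.447)·F8 = 0.447×229 − 50.609 = 51.754
F8 = 51.754 / 0.041 = 1262.3 kg/h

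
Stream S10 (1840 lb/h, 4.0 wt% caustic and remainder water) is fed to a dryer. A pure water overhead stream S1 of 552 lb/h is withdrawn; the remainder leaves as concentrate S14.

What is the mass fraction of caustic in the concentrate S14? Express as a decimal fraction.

0.057

caustic is not removed: 1840×0.040 = 73.6 lb/h of caustic enters S14.
Concentrate = 1840 − 552 = 1288 lb/h.
Mass fraction = 73.6/1288 = 0.057.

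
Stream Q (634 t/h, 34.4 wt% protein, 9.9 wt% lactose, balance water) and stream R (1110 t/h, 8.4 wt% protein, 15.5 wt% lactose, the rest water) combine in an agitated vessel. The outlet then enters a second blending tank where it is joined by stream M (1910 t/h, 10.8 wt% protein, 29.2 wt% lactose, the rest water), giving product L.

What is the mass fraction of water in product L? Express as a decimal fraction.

Overall, product flow = 3654 t/h.
water in = 634×0.557 + 1110×0.761 + 1910×0.600 = 2343.8 t/h.
water fraction in L = 0.6414.

0.6414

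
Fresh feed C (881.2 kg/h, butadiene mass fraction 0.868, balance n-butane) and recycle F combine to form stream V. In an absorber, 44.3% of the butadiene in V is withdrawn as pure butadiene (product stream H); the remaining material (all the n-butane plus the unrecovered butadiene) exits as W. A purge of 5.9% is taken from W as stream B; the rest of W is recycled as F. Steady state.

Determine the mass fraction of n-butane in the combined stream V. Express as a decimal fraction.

n-butane enters only via C and leaves only via the purge: 881.2×0.132 = 0.059×(n-butane in W), and the absorber passes all n-butane, so n-butane in V = n-butane in W = 1971.5 kg/h.
butadiene in V: m_A = 881.2×0.868 + (1−0.059)·(1−0.443)·m_A, so m_A = 764.88/0.4759 = 1607.4 kg/h.
V = 1607.4 + 1971.5 = 3578.9 kg/h.
n-butane fraction in V = 1971.5/3578.9 = 0.551.

0.551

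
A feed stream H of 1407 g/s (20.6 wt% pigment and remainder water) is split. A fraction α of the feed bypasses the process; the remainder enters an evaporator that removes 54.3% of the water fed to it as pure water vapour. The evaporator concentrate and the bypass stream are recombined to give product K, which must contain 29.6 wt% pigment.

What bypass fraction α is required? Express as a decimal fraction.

All 1407×0.206 = 289.84 g/s of pigment reaches K, so K = 289.84/0.296 = 979.2 g/s and vapour = 427.8 g/s.
The evaporator receives (1−α)·1407 of feed at 0.794 water and removes 0.543 of that water:
0.543×0.794×(1−α)×1407 = 427.8
(1−α) = 427.8/606.62 = 0.7052;  α = 0.2948.

0.295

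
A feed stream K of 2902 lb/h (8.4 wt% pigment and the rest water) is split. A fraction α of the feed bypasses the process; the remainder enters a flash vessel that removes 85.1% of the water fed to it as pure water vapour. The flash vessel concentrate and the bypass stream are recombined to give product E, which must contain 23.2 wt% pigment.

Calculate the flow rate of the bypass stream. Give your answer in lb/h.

527.1 lb/h

All 2902×0.084 = 243.77 lb/h of pigment reaches E, so E = 243.77/0.232 = 1050.7 lb/h and vapour = 1851.3 lb/h.
The evaporator receives (1−α)·2902 of feed at 0.916 water and removes 0.851 of that water:
0.851×0.916×(1−α)×2902 = 1851.3
(1−α) = 1851.3/2262.2 = 0.8184;  α = 0.1816.
Bypass flow = 0.1816×2902 = 527.1 lb/h.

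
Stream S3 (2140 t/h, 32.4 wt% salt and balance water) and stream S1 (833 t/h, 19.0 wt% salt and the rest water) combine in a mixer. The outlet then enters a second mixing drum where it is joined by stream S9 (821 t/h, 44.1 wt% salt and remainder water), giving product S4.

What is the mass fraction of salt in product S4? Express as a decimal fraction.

Overall, product flow = 3794 t/h.
salt in = 2140×0.324 + 833×0.190 + 821×0.441 = 1213.7 t/h.
salt fraction in S4 = 0.320.

0.320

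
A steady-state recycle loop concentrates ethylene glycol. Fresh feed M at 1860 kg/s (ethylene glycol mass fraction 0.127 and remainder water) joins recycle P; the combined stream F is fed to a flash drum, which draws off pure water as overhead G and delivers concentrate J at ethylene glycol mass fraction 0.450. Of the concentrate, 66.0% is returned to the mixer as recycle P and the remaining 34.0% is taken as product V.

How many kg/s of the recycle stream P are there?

Overall ethylene glycol balance (none leaves overhead): ethylene glycol in fresh feed = ethylene glycol in product, i.e. 1860×0.127 = (1−0.660)·J·0.450.
J = 236.22/(0.450×0.340) = 1543.9 kg/s.
Recycle P = 0.660×1543.9 = 1019 kg/s.

1019 kg/s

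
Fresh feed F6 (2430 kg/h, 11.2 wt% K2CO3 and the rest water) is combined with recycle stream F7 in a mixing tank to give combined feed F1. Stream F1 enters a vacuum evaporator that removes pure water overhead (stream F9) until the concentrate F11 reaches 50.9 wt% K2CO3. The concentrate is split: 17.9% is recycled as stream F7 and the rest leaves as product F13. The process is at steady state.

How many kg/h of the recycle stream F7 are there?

116.6 kg/h

Overall K2CO3 balance (none leaves overhead): K2CO3 in fresh feed = K2CO3 in product, i.e. 2430×0.112 = (1−0.179)·F11·0.509.
F11 = 272.16/(0.509×0.821) = 651.27 kg/h.
Recycle F7 = 0.179×651.27 = 116.58 kg/h.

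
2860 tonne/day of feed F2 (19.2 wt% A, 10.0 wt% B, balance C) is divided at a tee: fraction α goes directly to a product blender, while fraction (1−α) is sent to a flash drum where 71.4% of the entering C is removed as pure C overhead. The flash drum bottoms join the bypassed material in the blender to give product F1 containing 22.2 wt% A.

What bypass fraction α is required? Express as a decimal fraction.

0.733

All 2860×0.192 = 549.12 tonne/day of A reaches F1, so F1 = 549.12/0.222 = 2473.5 tonne/day and vapour = 386.49 tonne/day.
The evaporator receives (1−α)·2860 of feed at 0.708 C and removes 0.714 of that C:
0.714×0.708×(1−α)×2860 = 386.49
(1−α) = 386.49/1445.8 = 0.2673;  α = 0.7327.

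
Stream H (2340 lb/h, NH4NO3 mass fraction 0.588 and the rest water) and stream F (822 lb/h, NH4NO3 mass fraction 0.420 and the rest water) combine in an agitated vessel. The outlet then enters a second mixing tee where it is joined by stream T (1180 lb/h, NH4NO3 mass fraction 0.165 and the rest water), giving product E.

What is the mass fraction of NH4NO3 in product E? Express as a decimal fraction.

Overall, product flow = 4342 lb/h.
NH4NO3 in = 2340×0.588 + 822×0.420 + 1180×0.165 = 1915.9 lb/h.
NH4NO3 fraction in E = 0.441.

0.441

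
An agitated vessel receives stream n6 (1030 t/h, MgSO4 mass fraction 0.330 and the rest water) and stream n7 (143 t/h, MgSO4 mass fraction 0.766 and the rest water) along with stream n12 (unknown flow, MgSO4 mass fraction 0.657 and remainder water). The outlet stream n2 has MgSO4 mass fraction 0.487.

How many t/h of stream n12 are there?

Let n12 be the unknown flow. Total out = 1173 + n12.
MgSO4 balance: 449.44 + 0.657·n12 = 0.487·(1173 + n12)
(0.657 − 0.487)·n12 = 0.487×1173 − 449.44 = 121.81
n12 = 121.81 / 0.170 = 716.55 t/h

716.5 t/h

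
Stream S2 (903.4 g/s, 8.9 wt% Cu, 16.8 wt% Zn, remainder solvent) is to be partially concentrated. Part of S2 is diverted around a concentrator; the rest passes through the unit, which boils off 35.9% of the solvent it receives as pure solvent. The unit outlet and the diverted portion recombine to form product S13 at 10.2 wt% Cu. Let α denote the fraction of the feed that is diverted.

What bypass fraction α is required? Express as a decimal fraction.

0.522

All 903.4×0.089 = 80.403 g/s of Cu reaches S13, so S13 = 80.403/0.102 = 788.26 g/s and vapour = 115.14 g/s.
The evaporator receives (1−α)·903.4 of feed at 0.743 solvent and removes 0.359 of that solvent:
0.359×0.743×(1−α)×903.4 = 115.14
(1−α) = 115.14/240.97 = 0.4778;  α = 0.5222.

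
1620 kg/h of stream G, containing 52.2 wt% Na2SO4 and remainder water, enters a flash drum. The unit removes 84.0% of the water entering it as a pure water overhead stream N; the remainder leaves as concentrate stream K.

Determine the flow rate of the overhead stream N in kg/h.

650.5 kg/h

water entering = 1620×0.478 = 774.36 kg/h; overhead removed = 0.840×774.36 = 650.46 kg/h.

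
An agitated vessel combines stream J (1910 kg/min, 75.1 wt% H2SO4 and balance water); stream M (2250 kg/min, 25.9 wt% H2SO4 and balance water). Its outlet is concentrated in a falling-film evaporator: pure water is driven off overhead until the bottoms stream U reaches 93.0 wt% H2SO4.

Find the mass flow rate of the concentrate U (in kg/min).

H2SO4 entering = 1910×0.751 + 2250×0.259 = 2017.2 kg/min.
All H2SO4 reports to U, so U = 2017.2/0.930 = 2169 kg/min.

2169 kg/min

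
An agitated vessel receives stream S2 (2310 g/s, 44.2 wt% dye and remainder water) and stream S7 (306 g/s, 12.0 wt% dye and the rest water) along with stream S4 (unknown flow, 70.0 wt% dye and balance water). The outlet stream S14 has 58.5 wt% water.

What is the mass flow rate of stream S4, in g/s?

Let S4 be the unknown flow. Total out = 2616 + S4.
water balance: 1558.3 + 0.300·S4 = 0.585·(2616 + S4)
(0.300 − 0.585)·S4 = 0.585×2616 − 1558.3 = -27.9
S4 = -27.9 / -0.285 = 97.895 g/s

97.89 g/s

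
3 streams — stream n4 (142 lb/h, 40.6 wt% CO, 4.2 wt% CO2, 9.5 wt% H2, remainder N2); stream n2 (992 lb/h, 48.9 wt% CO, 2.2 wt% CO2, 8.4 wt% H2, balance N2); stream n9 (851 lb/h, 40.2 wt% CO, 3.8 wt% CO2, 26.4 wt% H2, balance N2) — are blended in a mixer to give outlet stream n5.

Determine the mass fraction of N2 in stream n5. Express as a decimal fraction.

0.3620

Total flow out = 142 + 992 + 851 = 1985 lb/h.
N2 in = 142×0.457 + 992×0.405 + 851×0.296 = 718.55 lb/h.
N2 mass fraction in n5 = 718.55/1985 = 0.3620.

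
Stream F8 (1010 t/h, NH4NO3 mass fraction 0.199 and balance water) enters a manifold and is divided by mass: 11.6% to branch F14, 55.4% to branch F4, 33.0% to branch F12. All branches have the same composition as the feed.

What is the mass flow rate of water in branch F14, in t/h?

Branch F14 total = 0.116×1010 = 117.16 t/h.
water in F14 = 0.801×117.16 = 93.845 t/h.

93.85 t/h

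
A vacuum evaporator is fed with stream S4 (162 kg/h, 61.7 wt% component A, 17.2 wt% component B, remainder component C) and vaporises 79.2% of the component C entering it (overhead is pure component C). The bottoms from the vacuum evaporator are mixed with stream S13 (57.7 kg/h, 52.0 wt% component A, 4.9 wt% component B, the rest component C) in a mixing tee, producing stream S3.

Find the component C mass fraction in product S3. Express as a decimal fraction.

0.166

Vapour removed = 0.792×0.211×162 = 27.072 kg/h; concentrate = 134.93 kg/h.
component C reaching the mixer = 7.1099 (from concentrate) + 57.7×0.431 = 31.979 kg/h.
Product flow = 134.93 + 57.7 = 192.63 kg/h; component C fraction = 0.166.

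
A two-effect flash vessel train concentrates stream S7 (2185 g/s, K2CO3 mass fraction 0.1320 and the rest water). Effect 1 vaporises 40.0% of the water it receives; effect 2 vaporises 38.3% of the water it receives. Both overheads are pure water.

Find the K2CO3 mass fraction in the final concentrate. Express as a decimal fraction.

water in feed = 2185×0.868 = 1896.6 g/s.
After stage 1: water left = (1−0.400)×1896.6 = 1137.9; stream total = 1426.4 g/s.
After stage 2: water left = (1−0.383)×1137.9 = 702.11; final concentrate = 990.53 g/s.
K2CO3 fraction = 288.42/990.53 = 0.2912.

0.2912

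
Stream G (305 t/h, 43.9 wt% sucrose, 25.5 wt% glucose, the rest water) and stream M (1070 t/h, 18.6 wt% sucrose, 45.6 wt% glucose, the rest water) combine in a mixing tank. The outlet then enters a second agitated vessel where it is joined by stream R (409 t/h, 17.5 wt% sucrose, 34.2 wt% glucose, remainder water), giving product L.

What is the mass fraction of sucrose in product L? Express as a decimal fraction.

Overall, product flow = 1784 t/h.
sucrose in = 305×0.439 + 1070×0.186 + 409×0.175 = 404.49 t/h.
sucrose fraction in L = 0.227.

0.227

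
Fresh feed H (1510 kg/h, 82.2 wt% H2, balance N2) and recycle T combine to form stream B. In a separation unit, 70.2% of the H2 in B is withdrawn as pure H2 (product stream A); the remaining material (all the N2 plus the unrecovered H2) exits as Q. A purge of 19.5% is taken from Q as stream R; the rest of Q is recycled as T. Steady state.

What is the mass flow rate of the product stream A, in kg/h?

H2 in B: m_A = 1510×0.822 + (1−0.195)·(1−0.702)·m_A, so m_A = 1241.2/0.7601 = 1632.9 kg/h.
Product A = 0.702×1632.9 = 1146.3 kg/h.

1146 kg/h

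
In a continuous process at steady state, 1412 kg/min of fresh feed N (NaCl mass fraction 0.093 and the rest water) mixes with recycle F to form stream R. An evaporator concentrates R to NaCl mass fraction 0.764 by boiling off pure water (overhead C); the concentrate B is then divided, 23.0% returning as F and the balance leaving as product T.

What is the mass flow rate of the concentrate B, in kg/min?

223.2 kg/min

Overall NaCl balance (none leaves overhead): NaCl in fresh feed = NaCl in product, i.e. 1412×0.093 = (1−0.230)·B·0.764.
B = 131.32/(0.764×0.770) = 223.22 kg/min.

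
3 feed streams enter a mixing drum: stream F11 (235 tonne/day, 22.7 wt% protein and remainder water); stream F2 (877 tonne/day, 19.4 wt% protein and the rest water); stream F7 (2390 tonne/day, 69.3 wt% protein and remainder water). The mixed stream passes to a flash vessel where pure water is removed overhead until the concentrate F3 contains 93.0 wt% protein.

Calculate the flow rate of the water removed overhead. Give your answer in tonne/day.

protein entering = 235×0.227 + 877×0.194 + 2390×0.693 = 1879.8 tonne/day.
All protein reports to F3, so F3 = 1879.8/0.930 = 2021.2 tonne/day.
Total feed = 3502 tonne/day; overhead = 3502 − 2021.2 = 1480.8 tonne/day.

1481 tonne/day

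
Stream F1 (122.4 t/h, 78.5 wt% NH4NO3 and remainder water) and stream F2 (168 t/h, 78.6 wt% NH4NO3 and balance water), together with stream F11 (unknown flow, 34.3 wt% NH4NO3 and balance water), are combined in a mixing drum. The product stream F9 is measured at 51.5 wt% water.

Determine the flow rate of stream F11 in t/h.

614.7 t/h

Let F11 be the unknown flow. Total out = 290.4 + F11.
water balance: 62.268 + 0.657·F11 = 0.515·(290.4 + F11)
(0.657 − 0.515)·F11 = 0.515×290.4 − 62.268 = 87.288
F11 = 87.288 / 0.142 = 614.7 t/h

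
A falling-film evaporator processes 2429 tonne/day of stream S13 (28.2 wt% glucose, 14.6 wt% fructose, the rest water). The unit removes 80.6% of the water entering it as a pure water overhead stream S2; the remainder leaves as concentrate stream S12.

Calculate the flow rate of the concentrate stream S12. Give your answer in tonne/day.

water entering = 2429×0.572 = 1389.4 tonne/day; overhead removed = 0.806×1389.4 = 1119.8 tonne/day.
Concentrate = 2429 − 1119.8 = 1309.2 tonne/day.

1309 tonne/day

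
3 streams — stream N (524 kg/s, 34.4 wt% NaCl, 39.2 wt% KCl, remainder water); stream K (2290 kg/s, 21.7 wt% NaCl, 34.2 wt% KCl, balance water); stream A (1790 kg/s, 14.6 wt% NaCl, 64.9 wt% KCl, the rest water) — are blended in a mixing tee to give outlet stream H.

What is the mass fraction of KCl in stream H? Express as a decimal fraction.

0.4670

Total flow out = 524 + 2290 + 1790 = 4604 kg/s.
KCl in = 524×0.392 + 2290×0.342 + 1790×0.649 = 2150.3 kg/s.
KCl mass fraction in H = 2150.3/4604 = 0.4670.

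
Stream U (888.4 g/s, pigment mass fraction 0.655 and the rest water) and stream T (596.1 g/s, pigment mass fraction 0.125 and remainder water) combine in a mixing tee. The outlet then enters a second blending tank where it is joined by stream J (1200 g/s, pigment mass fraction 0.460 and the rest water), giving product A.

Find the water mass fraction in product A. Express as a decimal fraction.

0.550

Overall, product flow = 2684.5 g/s.
water in = 888.4×0.345 + 596.1×0.875 + 1200×0.540 = 1476.1 g/s.
water fraction in A = 0.550.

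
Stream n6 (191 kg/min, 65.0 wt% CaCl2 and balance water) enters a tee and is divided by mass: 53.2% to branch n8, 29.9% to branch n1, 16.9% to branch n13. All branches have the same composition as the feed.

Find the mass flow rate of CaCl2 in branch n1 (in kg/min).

37.12 kg/min

Branch n1 total = 0.299×191 = 57.109 kg/min.
CaCl2 in n1 = 0.650×57.109 = 37.121 kg/min.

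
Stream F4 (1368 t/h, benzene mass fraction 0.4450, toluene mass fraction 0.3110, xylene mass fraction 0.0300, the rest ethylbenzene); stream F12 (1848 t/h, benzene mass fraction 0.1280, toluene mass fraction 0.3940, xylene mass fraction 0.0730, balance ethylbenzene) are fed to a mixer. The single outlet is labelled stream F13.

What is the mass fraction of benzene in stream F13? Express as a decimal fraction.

Total flow out = 1368 + 1848 = 3216 t/h.
benzene in = 1368×0.445 + 1848×0.128 = 845.3 t/h.
benzene mass fraction in F13 = 845.3/3216 = 0.2628.

0.2628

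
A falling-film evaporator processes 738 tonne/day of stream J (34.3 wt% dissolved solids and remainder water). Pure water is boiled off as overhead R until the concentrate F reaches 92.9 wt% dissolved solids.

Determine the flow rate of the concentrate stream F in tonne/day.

272.5 tonne/day

dissolved solids is conserved: 738×0.343 = 253.13 tonne/day all reports to the concentrate.
Concentrate = 253.13/(target fraction) = 272.48 tonne/day.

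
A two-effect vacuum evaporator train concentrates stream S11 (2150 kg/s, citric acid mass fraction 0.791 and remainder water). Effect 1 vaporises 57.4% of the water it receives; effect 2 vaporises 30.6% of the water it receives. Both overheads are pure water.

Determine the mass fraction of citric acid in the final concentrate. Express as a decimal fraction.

water in feed = 2150×0.209 = 449.35 kg/s.
After stage 1: water left = (1−0.574)×449.35 = 191.42; stream total = 1892.1 kg/s.
After stage 2: water left = (1−0.306)×191.42 = 132.85; final concentrate = 1833.5 kg/s.
citric acid fraction = 1700.7/1833.5 = 0.928.

0.928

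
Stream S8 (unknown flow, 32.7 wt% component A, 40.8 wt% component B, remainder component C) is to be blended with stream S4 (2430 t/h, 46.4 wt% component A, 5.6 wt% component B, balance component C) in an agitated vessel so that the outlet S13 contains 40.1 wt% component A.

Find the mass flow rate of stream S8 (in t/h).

2069 t/h

Let S8 be the unknown flow. Total out = 2430 + S8.
component A balance: 1127.5 + 0.327·S8 = 0.401·(2430 + S8)
(0.327 − 0.401)·S8 = 0.401×2430 − 1127.5 = -153.09
S8 = -153.09 / -0.074 = 2068.8 t/h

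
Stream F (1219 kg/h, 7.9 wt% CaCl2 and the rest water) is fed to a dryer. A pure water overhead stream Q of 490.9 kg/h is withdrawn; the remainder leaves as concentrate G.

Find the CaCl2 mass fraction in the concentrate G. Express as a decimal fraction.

0.132

CaCl2 is not removed: 1219×0.079 = 96.301 kg/h of CaCl2 enters G.
Concentrate = 1219 − 490.9 = 728.1 kg/h.
Mass fraction = 96.301/728.1 = 0.132.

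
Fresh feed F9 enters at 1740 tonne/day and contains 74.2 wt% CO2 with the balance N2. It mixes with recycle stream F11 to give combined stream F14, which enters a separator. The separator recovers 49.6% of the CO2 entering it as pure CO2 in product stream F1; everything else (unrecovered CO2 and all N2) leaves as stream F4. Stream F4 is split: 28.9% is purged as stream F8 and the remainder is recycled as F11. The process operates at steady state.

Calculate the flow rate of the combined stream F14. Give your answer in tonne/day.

N2 enters only via F9 and leaves only via the purge: 1740×0.258 = 0.289×(N2 in F4), and the separator passes all N2, so N2 in F14 = N2 in F4 = 1553.4 tonne/day.
CO2 in F14: m_A = 1740×0.742 + (1−0.289)·(1−0.496)·m_A, so m_A = 1291.1/0.6417 = 2012.1 tonne/day.
F14 = 2012.1 + 1553.4 = 3565.5 tonne/day.

3565 tonne/day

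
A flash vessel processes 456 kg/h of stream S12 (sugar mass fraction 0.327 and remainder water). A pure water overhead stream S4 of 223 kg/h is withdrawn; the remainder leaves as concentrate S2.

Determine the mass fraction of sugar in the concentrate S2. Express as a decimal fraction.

0.640

sugar is not removed: 456×0.327 = 149.11 kg/h of sugar enters S2.
Concentrate = 456 − 223 = 233 kg/h.
Mass fraction = 149.11/233 = 0.640.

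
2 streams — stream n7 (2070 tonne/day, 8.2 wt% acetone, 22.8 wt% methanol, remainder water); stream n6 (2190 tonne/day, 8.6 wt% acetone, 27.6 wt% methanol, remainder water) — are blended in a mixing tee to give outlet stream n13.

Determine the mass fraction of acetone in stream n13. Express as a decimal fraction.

0.084

Total flow out = 2070 + 2190 = 4260 tonne/day.
acetone in = 2070×0.082 + 2190×0.086 = 358.08 tonne/day.
acetone mass fraction in n13 = 358.08/4260 = 0.084.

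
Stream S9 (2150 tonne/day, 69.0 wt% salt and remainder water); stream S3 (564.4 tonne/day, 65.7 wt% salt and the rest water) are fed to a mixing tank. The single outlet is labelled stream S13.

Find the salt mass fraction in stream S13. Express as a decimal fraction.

0.683

Total flow out = 2150 + 564.4 = 2714.4 tonne/day.
salt in = 2150×0.690 + 564.4×0.657 = 1854.3 tonne/day.
salt mass fraction in S13 = 1854.3/2714.4 = 0.683.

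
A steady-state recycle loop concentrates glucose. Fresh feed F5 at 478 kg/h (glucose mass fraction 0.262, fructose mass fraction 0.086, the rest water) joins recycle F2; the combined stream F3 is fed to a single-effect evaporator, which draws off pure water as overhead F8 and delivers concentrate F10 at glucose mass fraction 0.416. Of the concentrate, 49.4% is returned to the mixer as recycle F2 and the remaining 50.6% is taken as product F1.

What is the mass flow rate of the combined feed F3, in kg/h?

771.9 kg/h

Overall glucose balance (none leaves overhead): glucose in fresh feed = glucose in product, i.e. 478×0.262 = (1−0.494)·F10·0.416.
F10 = 125.24/(0.416×0.506) = 594.96 kg/h.
Recycle F2 = 0.494×594.96 = 293.91 kg/h.
Combined feed F3 = 478 + 293.91 = 771.91 kg/h.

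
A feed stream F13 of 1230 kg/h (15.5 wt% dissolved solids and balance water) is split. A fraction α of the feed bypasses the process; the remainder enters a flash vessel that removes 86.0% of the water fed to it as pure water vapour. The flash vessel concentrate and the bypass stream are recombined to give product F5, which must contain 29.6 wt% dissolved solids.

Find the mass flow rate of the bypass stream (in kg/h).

All 1230×0.155 = 190.65 kg/h of dissolved solids reaches F5, so F5 = 190.65/0.296 = 644.09 kg/h and vapour = 585.91 kg/h.
The evaporator receives (1−α)·1230 of feed at 0.845 water and removes 0.860 of that water:
0.860×0.845×(1−α)×1230 = 585.91
(1−α) = 585.91/893.84 = 0.6555;  α = 0.3445.
Bypass flow = 0.3445×1230 = 423.74 kg/h.

423.7 kg/h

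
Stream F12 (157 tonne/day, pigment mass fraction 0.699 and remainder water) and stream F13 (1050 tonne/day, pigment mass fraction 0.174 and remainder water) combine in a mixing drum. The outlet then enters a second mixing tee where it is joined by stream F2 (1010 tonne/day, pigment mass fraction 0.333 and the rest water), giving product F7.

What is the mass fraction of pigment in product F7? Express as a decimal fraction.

0.284

Overall, product flow = 2217 tonne/day.
pigment in = 157×0.699 + 1050×0.174 + 1010×0.333 = 628.77 tonne/day.
pigment fraction in F7 = 0.284.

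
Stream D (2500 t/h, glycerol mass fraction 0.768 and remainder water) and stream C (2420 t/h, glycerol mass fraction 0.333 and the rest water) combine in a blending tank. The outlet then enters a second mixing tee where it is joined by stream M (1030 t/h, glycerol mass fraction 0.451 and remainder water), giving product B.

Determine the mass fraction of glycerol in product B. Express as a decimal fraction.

Overall, product flow = 5950 t/h.
glycerol in = 2500×0.768 + 2420×0.333 + 1030×0.451 = 3190.4 t/h.
glycerol fraction in B = 0.536.

0.536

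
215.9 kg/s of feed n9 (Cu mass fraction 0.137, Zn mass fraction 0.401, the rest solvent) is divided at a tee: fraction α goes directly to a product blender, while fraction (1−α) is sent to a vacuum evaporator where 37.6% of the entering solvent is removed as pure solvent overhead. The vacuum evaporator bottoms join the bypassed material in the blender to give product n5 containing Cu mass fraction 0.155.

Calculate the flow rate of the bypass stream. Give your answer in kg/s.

All 215.9×0.137 = 29.578 kg/s of Cu reaches n5, so n5 = 29.578/0.155 = 190.83 kg/s and vapour = 25.072 kg/s.
The evaporator receives (1−α)·215.9 of feed at 0.462 solvent and removes 0.376 of that solvent:
0.376×0.462×(1−α)×215.9 = 25.072
(1−α) = 25.072/37.504 = 0.6685;  α = 0.3315.
Bypass flow = 0.3315×215.9 = 71.568 kg/s.

71.57 kg/s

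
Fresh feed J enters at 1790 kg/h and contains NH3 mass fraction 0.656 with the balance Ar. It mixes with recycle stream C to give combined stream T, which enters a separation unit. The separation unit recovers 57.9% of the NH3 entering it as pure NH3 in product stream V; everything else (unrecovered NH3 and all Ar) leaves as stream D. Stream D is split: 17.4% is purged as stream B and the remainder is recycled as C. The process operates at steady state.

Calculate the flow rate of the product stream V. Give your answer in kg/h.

1042 kg/h

NH3 in T: m_A = 1790×0.656 + (1−0.174)·(1−0.579)·m_A, so m_A = 1174.2/0.6523 = 1800.3 kg/h.
Product V = 0.579×1800.3 = 1042.4 kg/h.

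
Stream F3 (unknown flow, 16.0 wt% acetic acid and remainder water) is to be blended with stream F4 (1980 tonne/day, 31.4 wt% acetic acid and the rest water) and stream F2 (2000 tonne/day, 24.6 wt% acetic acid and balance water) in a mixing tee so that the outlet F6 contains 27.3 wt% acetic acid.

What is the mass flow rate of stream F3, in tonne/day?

Let F3 be the unknown flow. Total out = 3980 + F3.
acetic acid balance: 1113.7 + 0.160·F3 = 0.273·(3980 + F3)
(0.160 − 0.273)·F3 = 0.273×3980 − 1113.7 = -27.18
F3 = -27.18 / -0.113 = 240.53 tonne/day

240.5 tonne/day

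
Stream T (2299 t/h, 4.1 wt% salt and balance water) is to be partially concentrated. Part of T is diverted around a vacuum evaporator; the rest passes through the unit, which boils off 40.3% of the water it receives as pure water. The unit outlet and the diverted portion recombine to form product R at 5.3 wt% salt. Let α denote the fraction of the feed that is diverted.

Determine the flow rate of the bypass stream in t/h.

All 2299×0.041 = 94.259 t/h of salt reaches R, so R = 94.259/0.053 = 1778.5 t/h and vapour = 520.53 t/h.
The evaporator receives (1−α)·2299 of feed at 0.959 water and removes 0.403 of that water:
0.403×0.959×(1−α)×2299 = 520.53
(1−α) = 520.53/888.51 = 0.5858;  α = 0.4142.
Bypass flow = 0.4142×2299 = 952.15 t/h.

952.1 t/h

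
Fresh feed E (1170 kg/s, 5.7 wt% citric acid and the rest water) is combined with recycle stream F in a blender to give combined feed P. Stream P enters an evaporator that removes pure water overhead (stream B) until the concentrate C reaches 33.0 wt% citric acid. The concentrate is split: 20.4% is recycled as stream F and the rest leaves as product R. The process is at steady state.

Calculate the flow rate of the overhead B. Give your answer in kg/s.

967.9 kg/s

Overall citric acid balance (none leaves overhead): citric acid in fresh feed = citric acid in product, i.e. 1170×0.057 = (1−0.204)·C·0.330.
C = 66.69/(0.330×0.796) = 253.88 kg/s.
Recycle F = 0.204×253.88 = 51.792 kg/s.
Combined feed P = 1170 + 51.792 = 1221.8 kg/s.
Overhead B = P − C = 1221.8 − 253.88 = 967.91 kg/s.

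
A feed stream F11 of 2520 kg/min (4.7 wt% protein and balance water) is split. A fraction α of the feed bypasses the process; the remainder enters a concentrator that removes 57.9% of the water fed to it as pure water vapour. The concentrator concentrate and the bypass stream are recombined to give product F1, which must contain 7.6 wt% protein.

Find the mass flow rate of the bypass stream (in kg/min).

All 2520×0.047 = 118.44 kg/min of protein reaches F1, so F1 = 118.44/0.076 = 1558.4 kg/min and vapour = 961.58 kg/min.
The evaporator receives (1−α)·2520 of feed at 0.953 water and removes 0.579 of that water:
0.579×0.953×(1−α)×2520 = 961.58
(1−α) = 961.58/1390.5 = 0.6915;  α = 0.3085.
Bypass flow = 0.3085×2520 = 777.34 kg/min.

777.3 kg/min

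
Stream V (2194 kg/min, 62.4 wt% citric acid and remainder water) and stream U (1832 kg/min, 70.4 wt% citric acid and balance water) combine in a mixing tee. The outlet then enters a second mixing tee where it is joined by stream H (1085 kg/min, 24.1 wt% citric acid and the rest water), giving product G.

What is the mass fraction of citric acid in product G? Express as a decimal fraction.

Overall, product flow = 5111 kg/min.
citric acid in = 2194×0.624 + 1832×0.704 + 1085×0.241 = 2920.3 kg/min.
citric acid fraction in G = 0.5714.

0.5714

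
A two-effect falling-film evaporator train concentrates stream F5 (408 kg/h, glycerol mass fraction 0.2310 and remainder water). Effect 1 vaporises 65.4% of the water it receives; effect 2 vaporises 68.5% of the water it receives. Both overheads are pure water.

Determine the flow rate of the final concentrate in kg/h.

128.4 kg/h

water in feed = 408×0.769 = 313.75 kg/h.
After stage 1: water left = (1−0.654)×313.75 = 108.56; stream total = 202.81 kg/h.
After stage 2: water left = (1−0.685)×108.56 = 34.196; final concentrate = 128.44 kg/h.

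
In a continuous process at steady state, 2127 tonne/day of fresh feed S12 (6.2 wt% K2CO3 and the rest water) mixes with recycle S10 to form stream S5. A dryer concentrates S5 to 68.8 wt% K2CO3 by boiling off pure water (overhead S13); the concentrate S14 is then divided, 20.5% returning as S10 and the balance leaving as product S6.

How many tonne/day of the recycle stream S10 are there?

Overall K2CO3 balance (none leaves overhead): K2CO3 in fresh feed = K2CO3 in product, i.e. 2127×0.062 = (1−0.205)·S14·0.688.
S14 = 131.87/(0.688×0.795) = 241.1 tonne/day.
Recycle S10 = 0.205×241.1 = 49.426 tonne/day.

49.43 tonne/day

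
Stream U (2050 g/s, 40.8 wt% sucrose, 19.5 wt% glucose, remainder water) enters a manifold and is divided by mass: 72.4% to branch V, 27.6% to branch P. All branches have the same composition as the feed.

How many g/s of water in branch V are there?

Branch V total = 0.724×2050 = 1484.2 g/s.
water in V = 0.397×1484.2 = 589.23 g/s.

589.2 g/s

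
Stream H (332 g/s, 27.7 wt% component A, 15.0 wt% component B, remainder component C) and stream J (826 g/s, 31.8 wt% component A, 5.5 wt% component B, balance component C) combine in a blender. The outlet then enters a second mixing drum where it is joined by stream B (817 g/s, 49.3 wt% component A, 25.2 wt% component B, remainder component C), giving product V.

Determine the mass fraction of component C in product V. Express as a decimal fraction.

Overall, product flow = 1975 g/s.
component C in = 332×0.573 + 826×0.627 + 817×0.255 = 916.47 g/s.
component C fraction in V = 0.464.

0.464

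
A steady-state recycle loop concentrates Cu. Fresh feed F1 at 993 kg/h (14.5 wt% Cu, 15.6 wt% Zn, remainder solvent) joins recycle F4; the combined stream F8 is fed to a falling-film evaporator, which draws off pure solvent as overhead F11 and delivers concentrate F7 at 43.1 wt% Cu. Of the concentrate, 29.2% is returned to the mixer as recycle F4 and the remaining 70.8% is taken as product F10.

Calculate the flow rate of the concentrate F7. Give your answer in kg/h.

471.9 kg/h

Overall Cu balance (none leaves overhead): Cu in fresh feed = Cu in product, i.e. 993×0.145 = (1−0.292)·F7·0.431.
F7 = 143.98/(0.431×0.708) = 471.85 kg/h.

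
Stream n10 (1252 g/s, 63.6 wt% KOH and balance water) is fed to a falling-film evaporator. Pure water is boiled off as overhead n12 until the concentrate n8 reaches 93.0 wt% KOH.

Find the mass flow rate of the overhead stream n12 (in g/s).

395.8 g/s

KOH is conserved: 1252×0.636 = 796.27 g/s all reports to the concentrate.
Concentrate = 796.27/(target fraction) = 856.21 g/s.
Overhead = 1252 − 856.21 = 395.79 g/s.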